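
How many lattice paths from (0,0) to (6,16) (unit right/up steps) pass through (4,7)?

Paths (0,0)->(4,7): C(11,7) = 330.
Paths (4,7)->(6,16): C(11,9) = 55.
By multiplication principle: 330 x 55.

Final answer: 18150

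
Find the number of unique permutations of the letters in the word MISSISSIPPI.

Letters (I:4, M:1, P:2, S:4). Total letters: 11.
Permutations = 11!/(4! x 4! x 2!).

Final answer: 34650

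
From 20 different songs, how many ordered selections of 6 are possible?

P(20,6) = 20!/(20-6)! = 20!/14!.

Final answer: P(20,6) = 27907200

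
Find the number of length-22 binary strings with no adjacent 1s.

Let a(n) count valid strings. If the last bit is 0 the prefix is any valid string of length n-1; if it is 1 the string must end in 01 with a valid prefix of length n-2. So a(n) = a(n-1) + a(n-2), a(1)=2, a(2)=3.
Computing successive values: a(1)=2, a(2)=3, a(3)=5, a(4)=8, a(5)=13, a(6)=21, a(7)=34, a(8)=55, a(9)=89, a(10)=144, a(11)=233, a(12)=377, a(13)=610, a(14)=987, a(15)=1597, a(16)=2584, a(17)=4181, a(18)=6765, a(19)=10946, a(20)=17711, a(21)=28657, a(22)=46368.

Final answer: 46368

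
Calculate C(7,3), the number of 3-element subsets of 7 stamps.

C(7,3) = 7!/(3! x (7-3)!).

Final answer: C(7,3) = 35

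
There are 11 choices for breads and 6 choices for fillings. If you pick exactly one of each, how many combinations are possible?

By the multiplication principle: 11 x 6.

Final answer: 66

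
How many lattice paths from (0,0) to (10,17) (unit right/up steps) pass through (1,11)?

Paths (0,0)->(1,11): C(12,11) = 12.
Paths (1,11)->(10,17): C(15,6) = 5005.
By multiplication principle: 12 x 5005.

Final answer: 60060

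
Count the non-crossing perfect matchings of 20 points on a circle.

This is counted by the nth Catalan number C_n. Here n = 20/2 = 10.
C_n = (2n)!/(n!(n+1)!), so C_{10} = 20!/(10! x 11!) = C(20,10)/11 = 184756/11.

Final answer: C_{10} = 16796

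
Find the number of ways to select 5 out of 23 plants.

C(23,5) = 23!/(5! x (23-5)!).

Final answer: C(23,5) = 33649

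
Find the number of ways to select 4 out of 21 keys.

C(21,4) = 21!/(4! x 17!).

Final answer: \binom{21}{4} = 5985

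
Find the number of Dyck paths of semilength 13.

Total monotonic paths to (13,13): C(26,13) = 10400600.
By the reflection principle, paths that go above the diagonal number C(26,14) = 9657700.
Valid Dyck paths: 10400600 - 9657700.
(Equivalently, C_{13} = C(26,13)/14 = 10400600/14.)

Final answer: C_{13} = 742900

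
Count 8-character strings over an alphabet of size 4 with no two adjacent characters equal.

First character: 4 choices. Each subsequent: 3 choices (must differ from the previous one).
Total: 4 x 3^7.

Final answer: 4 x 3^{7} = 8748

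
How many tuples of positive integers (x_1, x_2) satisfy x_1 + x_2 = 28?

Substitute x'_i = x_i - 1 (so x'_i >= 0). Then sum x'_i = 28 - 2 = 26.
Stars and bars: C(26+2-1, 2-1) = C(27,1).

Final answer: C(27,1) = 27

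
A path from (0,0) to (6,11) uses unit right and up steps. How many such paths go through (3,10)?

Paths (0,0)->(3,10): C(13,10) = 286.
Paths (3,10)->(6,11): C(4,1) = 4.
By multiplication principle: 286 x 4.

Final answer: 1144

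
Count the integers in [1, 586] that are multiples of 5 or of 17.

Multiples of 5: 117. Multiples of 17: 34. Of both (lcm=85): 6.
By inclusion-exclusion: 117 + 34 - 6.

Final answer: 145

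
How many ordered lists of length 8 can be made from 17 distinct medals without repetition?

P(17,8) = 17!/(17-8)! = 17!/9!.

Final answer: P(17,8) = 980179200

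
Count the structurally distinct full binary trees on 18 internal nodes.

This is a standard Catalan-number count: the answer is C_n. Here n = 18.
C_n = (2n)!/(n!(n+1)!), so C_{18} = 36!/(18! x 19!) = C(36,18)/19 = 9075135300/19.

Final answer: C_{18} = 477638700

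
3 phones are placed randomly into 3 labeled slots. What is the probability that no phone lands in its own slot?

D(n) = (n-1)(D(n-1) + D(n-2)), D(0)=1, D(1)=0.
Building up: D(2)=1, D(3)=2.
Total arrangements: 3! = 6.
Probability = D(3)/3! = 1/3.

Final answer: D(3)/3! = 2/6 = 0.333333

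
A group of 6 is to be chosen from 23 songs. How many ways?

C(23,6) = 23!/(6! x 17!).

Final answer: \binom{23}{6} = 100947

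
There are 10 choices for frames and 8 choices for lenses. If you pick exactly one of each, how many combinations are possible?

By the multiplication principle: 10 x 8.

Final answer: 80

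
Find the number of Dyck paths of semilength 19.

Total monotonic paths to (19,19): C(38,19) = 35345263800.
Paths that cross above y=x (reflection bijection): C(38,20) = 33578000610.
Valid Dyck paths: 35345263800 - 33578000610.
(Equivalently, C_{19} = C(38,19)/20 = 35345263800/20.)

Final answer: C_{19} = 1767263190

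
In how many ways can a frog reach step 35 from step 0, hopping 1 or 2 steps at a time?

Condition on the final move: it is a 1-step (f(n-1) ways to get there) or a 2-step (f(n-2) ways), so f(n) = f(n-1) + f(n-2), with f(1)=1, f(2)=2.
Computing successive values: f(1)=1, f(2)=2, f(3)=3, f(4)=5, f(5)=8, f(6)=13, f(7)=21, f(8)=34, f(9)=55, f(10)=89, f(11)=144, f(12)=233, f(13)=377, f(14)=610, f(15)=987, f(16)=1597, f(17)=2584, f(18)=4181, f(19)=6765, f(20)=10946, f(21)=17711, f(22)=28657, f(23)=46368, f(24)=75025, f(25)=121393, f(26)=196418, f(27)=317811, f(28)=514229, f(29)=832040, f(30)=1346269, f(31)=2178309, f(32)=3524578, f(33)=5702887, f(34)=9227465, f(35)=14930352.

Final answer: 14930352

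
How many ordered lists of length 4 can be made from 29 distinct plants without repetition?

P(29,4) = 29!/(29-4)! = 29!/25!.

Final answer: P(29,4) = 570024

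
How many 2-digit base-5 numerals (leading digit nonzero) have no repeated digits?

First digit: 4 (nonzero). Second: 4 (not first). Third: 3, etc.
Total: 4 x 4.

Final answer: 16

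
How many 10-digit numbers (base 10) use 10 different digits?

First digit: 9 (not 0). Second: 9 (not first). Third: 8, etc.
Total: 9 x 9 x 8 x 7 x 6 x 5 x 4 x 3 x 2 x 1.

Final answer: 3265920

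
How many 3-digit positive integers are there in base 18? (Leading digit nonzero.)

In base 18, the leading digit has 17 choices (1..17); each of the remaining 2 digits has 18 choices.
Total: 17 x 18^2.

Final answer: 5508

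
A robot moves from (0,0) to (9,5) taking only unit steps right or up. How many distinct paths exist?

Each path has 9 right steps and 5 up steps in some order (14 steps total).
Choose which 5 of the 14 steps are up: C(14,5).

Final answer: C(14,5) = 2002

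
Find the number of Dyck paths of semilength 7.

Total monotonic paths to (7,7): C(14,7) = 3432.
Reflecting each bad path at its first crossing gives a bijection with paths to (6,8): C(14,8) = 3003.
Valid Dyck paths: 3432 - 3003.
(These counts are the Catalan numbers.)

Final answer: C_{7} = 429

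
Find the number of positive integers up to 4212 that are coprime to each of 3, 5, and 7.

|div by 3|=1404, |div by 5|=842, |div by 7|=601.
|div by 3&5|=280, |div by 3&7|=200, |div by 5&7|=120, |div by all|=40.
By inclusion-exclusion, divisible by at least one: 1404+842+601-280-200-120+40 = 2287.
Not divisible by any: 4212 - 2287.

Final answer: 1925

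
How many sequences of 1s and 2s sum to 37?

Let f(n) count the ways. The last step is size 1 or 2, so f(n) = f(n-1) + f(n-2) with f(1)=1, f(2)=2.
Building up term by term: f(1)=1, f(2)=2, f(3)=3, f(4)=5, f(5)=8, f(6)=13, f(7)=21, f(8)=34, f(9)=55, f(10)=89, f(11)=144, f(12)=233, f(13)=377, f(14)=610, f(15)=987, f(16)=1597, f(17)=2584, f(18)=4181, f(19)=6765, f(20)=10946, f(21)=17711, f(22)=28657, f(23)=46368, f(24)=75025, f(25)=121393, f(26)=196418, f(27)=317811, f(28)=514229, f(29)=832040, f(30)=1346269, f(31)=2178309, f(32)=3524578, f(33)=5702887, f(34)=9227465, f(35)=14930352, f(36)=24157817, f(37)=39088169.

Final answer: 39088169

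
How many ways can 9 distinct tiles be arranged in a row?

The number of ways to arrange 9 distinct objects is 9!.

Final answer: 9! = 362880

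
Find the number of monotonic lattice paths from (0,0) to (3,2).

Each path has 3 right steps and 2 up steps in some order (5 steps total).
Choose which 2 of the 5 steps are up: C(5,2).

Final answer: C(5,2) = 10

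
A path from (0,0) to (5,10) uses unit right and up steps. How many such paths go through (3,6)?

Paths (0,0)->(3,6): C(9,6) = 84.
Paths (3,6)->(5,10): C(6,4) = 15.
By multiplication principle: 84 x 15.

Final answer: 1260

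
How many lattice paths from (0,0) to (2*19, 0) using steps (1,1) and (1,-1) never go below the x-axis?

Total monotonic paths to (19,19): C(38,19) = 35345263800.
By the reflection principle, paths that go above the diagonal number C(38,20) = 33578000610.
Valid Dyck paths: 35345263800 - 33578000610.
(This is the Catalan number C_{19}.)

Final answer: C_{19} = 1767263190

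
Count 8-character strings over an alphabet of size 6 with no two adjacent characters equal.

First character: 6 choices. Each subsequent: 5 choices (must differ from the previous one).
Total: 6 x 5^7.

Final answer: 6 x 5^{7} = 468750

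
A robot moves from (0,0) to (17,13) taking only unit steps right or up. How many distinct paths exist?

Each path has 17 right steps and 13 up steps in some order (30 steps total).
Choose which 13 of the 30 steps are up: C(30,13).

Final answer: C(30,13) = 119759850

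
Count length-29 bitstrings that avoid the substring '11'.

Let a(n) count valid strings. If the last bit is 0 the prefix is any valid string of length n-1; if it is 1 the string must end in 01 with a valid prefix of length n-2. So a(n) = a(n-1) + a(n-2), a(1)=2, a(2)=3.
Iterating the recurrence: a(1)=2, a(2)=3, a(3)=5, a(4)=8, a(5)=13, a(6)=21, a(7)=34, a(8)=55, a(9)=89, a(10)=144, a(11)=233, a(12)=377, a(13)=610, a(14)=987, a(15)=1597, a(16)=2584, a(17)=4181, a(18)=6765, a(19)=10946, a(20)=17711, a(21)=28657, a(22)=46368, a(23)=75025, a(24)=121393, a(25)=196418, a(26)=317811, a(27)=514229, a(28)=832040, a(29)=1346269.

Final answer: 1346269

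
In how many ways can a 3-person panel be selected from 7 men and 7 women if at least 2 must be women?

Sum over valid woman counts:
C(7,2)C(7,1) = 147
C(7,3)C(7,0) = 35
Total: 147 + 35.

Final answer: 182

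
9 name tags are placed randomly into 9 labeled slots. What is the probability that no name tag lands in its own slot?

Use the recurrence D(n) = (n-1)(D(n-1) + D(n-2)) with D(0)=1, D(1)=0.
Building up: D(2)=1, D(3)=2, D(4)=9, D(5)=44, D(6)=265, D(7)=1854, D(8)=14833, D(9)=133496.
Total arrangements: 9! = 362880.
Probability = D(9)/9! = 16687/45360.

Final answer: D(9)/9! = 133496/362880 = 0.367879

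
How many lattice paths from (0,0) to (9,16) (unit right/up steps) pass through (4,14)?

Paths (0,0)->(4,14): C(18,14) = 3060.
Paths (4,14)->(9,16): C(7,2) = 21.
By multiplication principle: 3060 x 21.

Final answer: 64260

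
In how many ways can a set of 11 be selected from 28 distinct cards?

C(28,11) = 28!/(11! x 17!).

Final answer: \binom{28}{11} = 21474180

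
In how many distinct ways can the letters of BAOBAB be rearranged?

Letters (A:2, B:3, O:1). Total letters: 6.
Permutations = 6!/(3! x 2!).

Final answer: 60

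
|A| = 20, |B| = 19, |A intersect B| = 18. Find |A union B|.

|A union B| = |A| + |B| - |A intersect B| = 20 + 19 - 18.

Final answer: 21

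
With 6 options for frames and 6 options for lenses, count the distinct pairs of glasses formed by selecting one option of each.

By the multiplication principle: 6 x 6.

Final answer: 36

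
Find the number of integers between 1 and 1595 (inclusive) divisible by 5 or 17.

Multiples of 5: 319. Multiples of 17: 93. Of both (lcm=85): 18.
By inclusion-exclusion: 319 + 93 - 18.

Final answer: 394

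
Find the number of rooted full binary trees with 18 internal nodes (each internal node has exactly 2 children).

The structures are counted by the Catalan number C_n. Here n = 18.
C_n = C(2n,n) - C(2n,n+1), so C_{18} = C(36,18) - C(36,19) = 9075135300 - 8597496600.

Final answer: C_{18} = 477638700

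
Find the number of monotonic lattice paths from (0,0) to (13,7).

Each path has 13 right steps and 7 up steps in some order (20 steps total).
Choose which 7 of the 20 steps are up: C(20,7).

Final answer: C(20,7) = 77520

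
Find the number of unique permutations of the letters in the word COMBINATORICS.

Letters (A:1, B:1, C:2, I:2, M:1, N:1, O:2, R:1, S:1, T:1). Total letters: 13.
Permutations = 13!/(2! x 2! x 2!).

Final answer: 778377600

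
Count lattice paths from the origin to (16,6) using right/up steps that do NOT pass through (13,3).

Total paths to (16,6): C(22,6) = 74613.
Paths through (13,3): C(16,3) x C(6,3) = 11200.
Avoiding (13,3): 74613 - 11200.

Final answer: 63413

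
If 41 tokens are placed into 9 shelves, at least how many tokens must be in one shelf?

By the pigeonhole principle: ceiling(41/9).

Final answer: 5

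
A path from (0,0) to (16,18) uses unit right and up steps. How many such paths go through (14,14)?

Paths (0,0)->(14,14): C(28,14) = 40116600.
Paths (14,14)->(16,18): C(6,4) = 15.
By multiplication principle: 40116600 x 15.

Final answer: 601749000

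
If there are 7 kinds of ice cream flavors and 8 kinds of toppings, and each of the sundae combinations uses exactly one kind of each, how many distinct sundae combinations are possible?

By the multiplication principle: 7 x 8.

Final answer: 56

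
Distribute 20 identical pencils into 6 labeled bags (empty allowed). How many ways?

Stars and bars: C(n+k-1, k-1) = C(25,5).

Final answer: C(25,5) = 53130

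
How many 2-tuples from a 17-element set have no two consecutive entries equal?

First character: 17 choices. Each subsequent: 16 choices (must differ from the previous one).
Total: 17 x 16^1.

Final answer: 17 x 16^{1} = 272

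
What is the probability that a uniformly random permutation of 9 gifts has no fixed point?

D(n) = (n-1)(D(n-1) + D(n-2)), D(0)=1, D(1)=0.
Building up: D(2)=1, D(3)=2, D(4)=9, D(5)=44, D(6)=265, D(7)=1854, D(8)=14833, D(9)=133496.
Total arrangements: 9! = 362880.
Probability = D(9)/9! = 16687/45360.

Final answer: D(9)/9! = 133496/362880 = 0.367879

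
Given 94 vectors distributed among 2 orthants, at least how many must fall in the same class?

By pigeonhole with 94 objects and 2 categories: ceiling(94/2).

Final answer: 47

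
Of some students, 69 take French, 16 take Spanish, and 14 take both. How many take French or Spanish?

|A union B| = |A| + |B| - |A intersect B| = 69 + 16 - 14.

Final answer: 71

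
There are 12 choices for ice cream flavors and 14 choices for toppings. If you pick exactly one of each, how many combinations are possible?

By the multiplication principle: 12 x 14.

Final answer: 168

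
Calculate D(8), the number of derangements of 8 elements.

Use the recurrence D(n) = (n-1)(D(n-1) + D(n-2)) with D(0)=1, D(1)=0.
D(2) = 1 x (0 + 1) = 1
D(3) = 2 x (1 + 0) = 2
D(4) = 3 x (2 + 1) = 9
D(5) = 4 x (9 + 2) = 44
D(6) = 5 x (44 + 9) = 265
D(7) = 6 x (265 + 44) = 1854
D(8) = 7 x (D(7) + D(6)) = 7 x (1854 + 265)

Final answer: D(8) = 14833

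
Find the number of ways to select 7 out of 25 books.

C(25,7) = 25!/(7! x 18!).

Final answer: \binom{25}{7} = 480700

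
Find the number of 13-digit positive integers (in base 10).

The leading digit cannot be 0 (9 options); the other 12 digits can be anything (10 options each).
Total: 9 x 10^12.

Final answer: 9000000000000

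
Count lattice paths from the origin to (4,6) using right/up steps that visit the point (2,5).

Paths (0,0)->(2,5): C(7,5) = 21.
Paths (2,5)->(4,6): C(3,1) = 3.
By multiplication principle: 21 x 3.

Final answer: 63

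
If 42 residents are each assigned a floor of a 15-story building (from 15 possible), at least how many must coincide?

There are 15 possible values for floor of a 15-story building. With 42 residents and 15 categories, by pigeonhole: ceiling(42/15).

Final answer: 3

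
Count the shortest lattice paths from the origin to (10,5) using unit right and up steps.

Each path has 10 right steps and 5 up steps in some order (15 steps total).
Choose which 5 of the 15 steps are up: C(15,5).

Final answer: C(15,5) = 3003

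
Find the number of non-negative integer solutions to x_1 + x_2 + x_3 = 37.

Stars and bars with 37 stars and 2 bars:
C(37+3-1, 3-1) = C(39,2).

Final answer: C(39,2) = 741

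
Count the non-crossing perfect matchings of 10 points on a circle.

This is a standard Catalan-number count: the answer is C_n. Here n = 10/2 = 5.
C_n = C(2n,n)/(n+1), so C_{5} = C(10,5)/6 = 252/6.

Final answer: C_{5} = 42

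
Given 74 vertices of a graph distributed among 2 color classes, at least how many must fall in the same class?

By pigeonhole with 74 objects and 2 categories: ceiling(74/2).

Final answer: 37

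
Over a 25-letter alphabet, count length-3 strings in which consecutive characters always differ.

Let g(n) count such strings. g(1) = 25, and each valid string of length n-1 extends in 24 ways (any symbol but the last), so g(n) = 24 g(n-1).
Total: g(3) = 25 x 24^2.

Final answer: 25 x 24^{2} = 14400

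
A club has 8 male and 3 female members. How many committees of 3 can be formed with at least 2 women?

Sum over valid woman counts:
C(3,2)C(8,1) = 24
C(3,3)C(8,0) = 1
Total: 24 + 1.

Final answer: 25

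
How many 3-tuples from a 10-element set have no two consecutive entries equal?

Let g(n) count such strings. g(1) = 10, and each valid string of length n-1 extends in 9 ways (any symbol but the last), so g(n) = 9 g(n-1).
Total: g(3) = 10 x 9^2.

Final answer: 10 x 9^{2} = 810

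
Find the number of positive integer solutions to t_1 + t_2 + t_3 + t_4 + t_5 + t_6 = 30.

Substitute t'_i = t_i - 1 (so t'_i >= 0). Then sum t'_i = 30 - 6 = 24.
Stars and bars: C(24+6-1, 6-1) = C(29,5).

Final answer: C(29,5) = 118755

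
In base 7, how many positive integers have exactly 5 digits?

Leading digit: 6 options (nonzero). Other 4 digit(s): 7 options each.
Total: 6 x 7^4.

Final answer: 14406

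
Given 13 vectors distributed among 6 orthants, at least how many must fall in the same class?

By pigeonhole with 13 objects and 6 categories: ceiling(13/6).

Final answer: 3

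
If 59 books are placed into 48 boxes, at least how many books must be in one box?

By the pigeonhole principle: ceiling(59/48).

Final answer: 2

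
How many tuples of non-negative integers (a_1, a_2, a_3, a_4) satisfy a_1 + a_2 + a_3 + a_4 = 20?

Stars and bars with 20 stars and 3 bars:
C(20+4-1, 4-1) = C(23,3).

Final answer: C(23,3) = 1771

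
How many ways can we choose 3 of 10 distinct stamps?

C(10,3) = 10!/(3! x 7!).

Final answer: \binom{10}{3} = 120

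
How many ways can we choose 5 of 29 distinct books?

C(29,5) = 29!/(5! x 24!).

Final answer: \binom{29}{5} = 118755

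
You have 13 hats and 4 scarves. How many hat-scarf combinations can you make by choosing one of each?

By the multiplication principle: 13 x 4.

Final answer: 52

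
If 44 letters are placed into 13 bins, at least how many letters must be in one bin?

By the pigeonhole principle: ceiling(44/13).

Final answer: 4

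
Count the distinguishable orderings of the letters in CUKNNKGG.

Letters (C:1, G:2, K:2, N:2, U:1). Total letters: 8.
Permutations = 8!/(2! x 2! x 2!).

Final answer: 5040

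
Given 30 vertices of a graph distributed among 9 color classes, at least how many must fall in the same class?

By pigeonhole with 30 objects and 9 categories: ceiling(30/9).

Final answer: 4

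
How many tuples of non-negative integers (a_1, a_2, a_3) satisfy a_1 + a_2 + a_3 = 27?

Stars and bars with 27 stars and 2 bars:
C(27+3-1, 3-1) = C(29,2).

Final answer: C(29,2) = 406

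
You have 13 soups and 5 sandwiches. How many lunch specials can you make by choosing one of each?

By the multiplication principle: 13 x 5.

Final answer: 65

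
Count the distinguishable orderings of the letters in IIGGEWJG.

Letters (E:1, G:3, I:2, J:1, W:1). Total letters: 8.
Permutations = 8!/(3! x 2!).

Final answer: 3360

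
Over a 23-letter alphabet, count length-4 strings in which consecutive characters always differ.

Let g(n) count such strings. g(1) = 23, and each valid string of length n-1 extends in 22 ways (any symbol but the last), so g(n) = 22 g(n-1).
Total: g(4) = 23 x 22^3.

Final answer: 23 x 22^{3} = 244904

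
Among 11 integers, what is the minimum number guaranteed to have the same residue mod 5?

There are 5 possible values for residue mod 5. With 11 integers and 5 categories, by pigeonhole: ceiling(11/5).

Final answer: 3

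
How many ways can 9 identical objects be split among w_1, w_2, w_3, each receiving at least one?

Substitute w'_i = w_i - 1 (so w'_i >= 0). Then sum w'_i = 9 - 3 = 6.
Stars and bars: C(6+3-1, 3-1) = C(8,2).

Final answer: C(8,2) = 28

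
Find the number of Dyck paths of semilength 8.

Total monotonic paths to (8,8): C(16,8) = 12870.
By the reflection principle, paths that go above the diagonal number C(16,9) = 11440.
Valid Dyck paths: 12870 - 11440.
(Check: C(16,8) - C(16,9) = C(16,8)/9, the Catalan number C_{8}.)

Final answer: C_{8} = 1430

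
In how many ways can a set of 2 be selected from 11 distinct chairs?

C(11,2) = 11!/(2! x (11-2)!).

Final answer: C(11,2) = 55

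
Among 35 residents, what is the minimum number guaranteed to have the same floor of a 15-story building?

There are 15 possible values for floor of a 15-story building. With 35 residents and 15 categories, by pigeonhole: ceiling(35/15).

Final answer: 3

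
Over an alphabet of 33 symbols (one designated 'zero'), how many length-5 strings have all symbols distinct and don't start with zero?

First digit: 32 (nonzero). Second: 32 (not first). Third: 31, etc.
Total: 32 x 32 x 31 x 30 x 29.

Final answer: 27617280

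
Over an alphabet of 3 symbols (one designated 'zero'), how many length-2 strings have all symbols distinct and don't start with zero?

First digit: 2 (nonzero). Second: 2 (not first). Third: 1, etc.
Total: 2 x 2.

Final answer: 4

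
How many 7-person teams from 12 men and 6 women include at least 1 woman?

Sum over valid woman counts:
C(6,1)C(12,6) = 5544
C(6,2)C(12,5) = 11880
C(6,3)C(12,4) = 9900
C(6,4)C(12,3) = 3300
C(6,5)C(12,2) = 396
C(6,6)C(12,1) = 12
Total: 5544 + 11880 + 9900 + 3300 + 396 + 12.

Final answer: 31032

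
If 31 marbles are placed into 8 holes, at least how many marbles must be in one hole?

By the pigeonhole principle: ceiling(31/8).

Final answer: 4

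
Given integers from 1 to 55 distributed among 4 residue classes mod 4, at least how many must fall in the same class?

By pigeonhole with 55 objects and 4 categories: ceiling(55/4).

Final answer: 14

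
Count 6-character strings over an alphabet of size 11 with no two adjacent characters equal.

First character: 11 choices. Each subsequent: 10 choices (must differ from the previous one).
Total: 11 x 10^5.

Final answer: 11 x 10^{5} = 1100000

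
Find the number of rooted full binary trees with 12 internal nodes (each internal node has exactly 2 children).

This is counted by the nth Catalan number C_n. Here n = 12.
C_n = (2n)!/(n!(n+1)!), so C_{12} = 24!/(12! x 13!) = C(24,12)/13 = 2704156/13.

Final answer: C_{12} = 208012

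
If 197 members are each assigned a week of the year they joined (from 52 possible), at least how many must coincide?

There are 52 possible values for week of the year they joined. With 197 members and 52 categories, by pigeonhole: ceiling(197/52).

Final answer: 4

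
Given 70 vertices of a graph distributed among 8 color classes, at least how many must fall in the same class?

By pigeonhole with 70 objects and 8 categories: ceiling(70/8).

Final answer: 9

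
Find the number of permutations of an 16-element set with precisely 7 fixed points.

Choose which 7 elements are fixed: C(16,7) = 11440.
Derange the remaining 9 using D(j) = (j-1)(D(j-1) + D(j-2)), D(0)=1, D(1)=0: D(2)=1, D(3)=2, D(4)=9, D(5)=44, D(6)=265, D(7)=1854, D(8)=14833, D(9)=133496.
Total: 11440 x 133496.

Final answer: C(16,7) D(9) = 1527194240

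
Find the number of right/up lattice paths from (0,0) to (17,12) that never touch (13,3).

Total paths to (17,12): C(29,12) = 51895935.
Paths through (13,3): C(16,3) x C(13,9) = 400400.
Avoiding (13,3): 51895935 - 400400.

Final answer: 51495535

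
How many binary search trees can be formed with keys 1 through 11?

The structures are counted by the Catalan number C_n. Here n = 11.
Using C_0 = 1 and C_(k+1) = C_k x 2(2k+1)/(k+2), build up term by term: C_1=1, C_2=2, C_3=5, C_4=14, C_5=42, C_6=132, C_7=429, C_8=1430, C_9=4862, C_10=16796, C_11=58786.

Final answer: C_{11} = 58786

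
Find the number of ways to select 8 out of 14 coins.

C(14,8) = 14!/(8! x (14-8)!).

Final answer: C(14,8) = 3003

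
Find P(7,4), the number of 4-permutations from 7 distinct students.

P(7,4) = 7!/(7-4)! = 7!/3!.

Final answer: P(7,4) = 840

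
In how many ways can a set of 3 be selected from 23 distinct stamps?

C(23,3) = 23!/(3! x (23-3)!).

Final answer: C(23,3) = 1771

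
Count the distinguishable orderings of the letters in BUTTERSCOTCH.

Letters (B:1, C:2, E:1, H:1, O:1, R:1, S:1, T:3, U:1). Total letters: 12.
Permutations = 12!/(3! x 2!).

Final answer: 39916800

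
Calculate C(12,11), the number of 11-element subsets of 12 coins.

C(12,11) = 12!/(11! x 1!).

Final answer: \binom{12}{11} = 12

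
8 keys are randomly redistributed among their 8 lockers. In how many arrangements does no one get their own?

Derangements satisfy D(n) = (n-1)(D(n-1) + D(n-2)), starting from D(0)=1, D(1)=0.
D(2) = 1 x (0 + 1) = 1
D(3) = 2 x (1 + 0) = 2
D(4) = 3 x (2 + 1) = 9
D(5) = 4 x (9 + 2) = 44
D(6) = 5 x (44 + 9) = 265
D(7) = 6 x (265 + 44) = 1854
D(8) = 7 x (D(7) + D(6)) = 7 x (1854 + 265)

Final answer: D(8) = 14833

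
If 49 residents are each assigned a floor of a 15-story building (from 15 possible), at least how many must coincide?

There are 15 possible values for floor of a 15-story building. With 49 residents and 15 categories, by pigeonhole: ceiling(49/15).

Final answer: 4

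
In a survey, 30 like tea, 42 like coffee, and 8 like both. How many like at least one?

|A union B| = |A| + |B| - |A intersect B| = 30 + 42 - 8.

Final answer: 64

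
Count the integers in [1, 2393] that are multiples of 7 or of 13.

Multiples of 7: 341. Multiples of 13: 184. Of both (lcm=91): 26.
By inclusion-exclusion: 341 + 184 - 26.

Final answer: 499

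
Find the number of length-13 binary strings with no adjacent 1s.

Classify by the final bit: ...0 gives a(n-1) strings, ...01 gives a(n-2) strings. Thus a(n) = a(n-1) + a(n-2) with a(1)=2, a(2)=3.
Computing successive values: a(1)=2, a(2)=3, a(3)=5, a(4)=8, a(5)=13, a(6)=21, a(7)=34, a(8)=55, a(9)=89, a(10)=144, a(11)=233, a(12)=377, a(13)=610.

Final answer: 610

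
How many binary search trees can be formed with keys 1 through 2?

This is counted by the nth Catalan number C_n. Here n = 2.
Using C_0 = 1 and C_(k+1) = C_k x 2(2k+1)/(k+2), build up term by term: C_1=1, C_2=2.

Final answer: C_{2} = 2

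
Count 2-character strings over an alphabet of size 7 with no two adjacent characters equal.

Let g(n) count such strings. g(1) = 7, and each valid string of length n-1 extends in 6 ways (any symbol but the last), so g(n) = 6 g(n-1).
Total: g(2) = 7 x 6^1.

Final answer: 7 x 6^{1} = 42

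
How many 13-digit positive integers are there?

The leading digit cannot be 0 (9 options); the other 12 digits can be anything (10 options each).
Total: 9 x 10^12.

Final answer: 9000000000000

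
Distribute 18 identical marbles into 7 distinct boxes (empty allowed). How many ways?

Stars and bars: C(n+k-1, k-1) = C(24,6).

Final answer: C(24,6) = 134596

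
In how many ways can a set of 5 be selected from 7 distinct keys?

C(7,5) = 7!/(5! x (7-5)!).

Final answer: C(7,5) = 21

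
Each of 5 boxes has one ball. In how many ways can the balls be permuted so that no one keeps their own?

D(n) = (n-1)(D(n-1) + D(n-2)), D(0)=1, D(1)=0.
D(2) = 1 x (0 + 1) = 1
D(3) = 2 x (1 + 0) = 2
D(4) = 3 x (2 + 1) = 9
D(5) = 4 x (D(4) + D(3)) = 4 x (9 + 2)

Final answer: D(5) = 44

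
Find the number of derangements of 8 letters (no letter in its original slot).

Derangements satisfy D(n) = (n-1)(D(n-1) + D(n-2)), starting from D(0)=1, D(1)=0.
D(2) = 1 x (0 + 1) = 1
D(3) = 2 x (1 + 0) = 2
D(4) = 3 x (2 + 1) = 9
D(5) = 4 x (9 + 2) = 44
D(6) = 5 x (44 + 9) = 265
D(7) = 6 x (265 + 44) = 1854
D(8) = 7 x (D(7) + D(6)) = 7 x (1854 + 265)

Final answer: D(8) = 14833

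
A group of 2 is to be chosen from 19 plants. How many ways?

C(19,2) = 19!/(2! x (19-2)!).

Final answer: C(19,2) = 171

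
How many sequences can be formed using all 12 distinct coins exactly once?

The number of ways to arrange 12 distinct objects is 12!.

Final answer: 12! = 479001600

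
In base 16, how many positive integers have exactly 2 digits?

In base 16, the leading digit has 15 choices (1..15); each of the remaining 1 digits has 16 choices.
Total: 15 x 16^1.

Final answer: 240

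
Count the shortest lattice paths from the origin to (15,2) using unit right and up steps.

Each path has 15 right steps and 2 up steps in some order (17 steps total).
Choose which 2 of the 17 steps are up: C(17,2).

Final answer: C(17,2) = 136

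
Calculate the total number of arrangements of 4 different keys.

The number of ways to arrange 4 distinct objects is 4!.

Final answer: 4! = 24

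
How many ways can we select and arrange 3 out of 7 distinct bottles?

P(7,3) = 7!/(7-3)! = 7!/4!.

Final answer: P(7,3) = 210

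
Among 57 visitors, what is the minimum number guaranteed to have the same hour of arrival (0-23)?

There are 24 possible values for hour of arrival (0-23). With 57 visitors and 24 categories, by pigeonhole: ceiling(57/24).

Final answer: 3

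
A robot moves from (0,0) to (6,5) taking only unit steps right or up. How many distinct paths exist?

Each path has 6 right steps and 5 up steps in some order (11 steps total).
Choose which 5 of the 11 steps are up: C(11,5).

Final answer: C(11,5) = 462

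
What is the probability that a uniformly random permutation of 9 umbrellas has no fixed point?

Use the recurrence D(n) = (n-1)(D(n-1) + D(n-2)) with D(0)=1, D(1)=0.
Building up: D(2)=1, D(3)=2, D(4)=9, D(5)=44, D(6)=265, D(7)=1854, D(8)=14833, D(9)=133496.
Total arrangements: 9! = 362880.
Probability = D(9)/9! = 16687/45360.

Final answer: D(9)/9! = 133496/362880 = 0.367879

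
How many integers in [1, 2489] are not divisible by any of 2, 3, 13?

|div by 2|=1244, |div by 3|=829, |div by 13|=191.
|div by 2&3|=414, |div by 2&13|=95, |div by 3&13|=63, |div by all|=31.
By inclusion-exclusion, divisible by at least one: 1244+829+191-414-95-63+31 = 1723.
Not divisible by any: 2489 - 1723.

Final answer: 766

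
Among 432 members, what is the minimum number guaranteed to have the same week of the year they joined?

There are 52 possible values for week of the year they joined. With 432 members and 52 categories, by pigeonhole: ceiling(432/52).

Final answer: 9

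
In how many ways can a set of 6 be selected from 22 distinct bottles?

C(22,6) = 22!/(6! x (22-6)!).

Final answer: C(22,6) = 74613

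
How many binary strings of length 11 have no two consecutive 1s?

A valid string ends in 0 (append to any length-(n-1) valid string) or in 01 (append to any length-(n-2) valid string), so a(n) = a(n-1) + a(n-2) with a(1)=2, a(2)=3.
Computing successive values: a(1)=2, a(2)=3, a(3)=5, a(4)=8, a(5)=13, a(6)=21, a(7)=34, a(8)=55, a(9)=89, a(10)=144, a(11)=233.

Final answer: 233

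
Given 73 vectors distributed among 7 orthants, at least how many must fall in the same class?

By pigeonhole with 73 objects and 7 categories: ceiling(73/7).

Final answer: 11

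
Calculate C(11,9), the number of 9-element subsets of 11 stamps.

C(11,9) = 11!/(9! x 2!).

Final answer: \binom{11}{9} = 55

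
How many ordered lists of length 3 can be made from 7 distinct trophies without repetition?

P(7,3) = 7!/(7-3)! = 7!/4!.

Final answer: P(7,3) = 210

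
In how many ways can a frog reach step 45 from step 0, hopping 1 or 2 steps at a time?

Let f(n) be the number of climbs. Removing the last move (1 or 2 steps) gives f(n) = f(n-1) + f(n-2); base cases f(1)=1, f(2)=2.
Computing successive values: f(1)=1, f(2)=2, f(3)=3, f(4)=5, f(5)=8, f(6)=13, f(7)=21, f(8)=34, f(9)=55, f(10)=89, f(11)=144, f(12)=233, f(13)=377, f(14)=610, f(15)=987, f(16)=1597, f(17)=2584, f(18)=4181, f(19)=6765, f(20)=10946, f(21)=17711, f(22)=28657, f(23)=46368, f(24)=75025, f(25)=121393, f(26)=196418, f(27)=317811, f(28)=514229, f(29)=832040, f(30)=1346269, f(31)=2178309, f(32)=3524578, f(33)=5702887, f(34)=9227465, f(35)=14930352, f(36)=24157817, f(37)=39088169, f(38)=63245986, f(39)=102334155, f(40)=165580141, f(41)=267914296, f(42)=433494437, f(43)=701408733, f(44)=1134903170, f(45)=1836311903.

Final answer: 1836311903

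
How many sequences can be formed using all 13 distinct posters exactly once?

The number of ways to arrange 13 distinct objects is 13!.

Final answer: 13! = 6227020800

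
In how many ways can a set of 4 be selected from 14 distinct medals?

C(14,4) = 14!/(4! x (14-4)!).

Final answer: C(14,4) = 1001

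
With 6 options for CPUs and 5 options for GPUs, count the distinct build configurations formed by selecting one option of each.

By the multiplication principle: 6 x 5.

Final answer: 30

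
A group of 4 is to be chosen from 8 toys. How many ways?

C(8,4) = 8!/(4! x (8-4)!).

Final answer: C(8,4) = 70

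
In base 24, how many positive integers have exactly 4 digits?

In base 24, the leading digit has 23 choices (1..23); each of the remaining 3 digits has 24 choices.
Total: 23 x 24^3.

Final answer: 317952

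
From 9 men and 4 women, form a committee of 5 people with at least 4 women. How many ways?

Sum over valid woman counts:
C(4,4)C(9,1).

Final answer: 9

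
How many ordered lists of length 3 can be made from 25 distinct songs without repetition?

P(25,3) = 25!/(25-3)! = 25!/22!.

Final answer: P(25,3) = 13800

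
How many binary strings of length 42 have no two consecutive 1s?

A valid string ends in 0 (append to any length-(n-1) valid string) or in 01 (append to any length-(n-2) valid string), so a(n) = a(n-1) + a(n-2) with a(1)=2, a(2)=3.
Building up term by term: a(1)=2, a(2)=3, a(3)=5, a(4)=8, a(5)=13, a(6)=21, a(7)=34, a(8)=55, a(9)=89, a(10)=144, a(11)=233, a(12)=377, a(13)=610, a(14)=987, a(15)=1597, a(16)=2584, a(17)=4181, a(18)=6765, a(19)=10946, a(20)=17711, a(21)=28657, a(22)=46368, a(23)=75025, a(24)=121393, a(25)=196418, a(26)=317811, a(27)=514229, a(28)=832040, a(29)=1346269, a(30)=2178309, a(31)=3524578, a(32)=5702887, a(33)=9227465, a(34)=14930352, a(35)=24157817, a(36)=39088169, a(37)=63245986, a(38)=102334155, a(39)=165580141, a(40)=267914296, a(41)=433494437, a(42)=701408733.

Final answer: 701408733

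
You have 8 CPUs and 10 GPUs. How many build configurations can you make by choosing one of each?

By the multiplication principle: 8 x 10.

Final answer: 80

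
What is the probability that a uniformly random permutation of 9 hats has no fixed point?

Use the recurrence D(n) = (n-1)(D(n-1) + D(n-2)) with D(0)=1, D(1)=0.
Building up: D(2)=1, D(3)=2, D(4)=9, D(5)=44, D(6)=265, D(7)=1854, D(8)=14833, D(9)=133496.
Total arrangements: 9! = 362880.
Probability = D(9)/9! = 16687/45360.

Final answer: D(9)/9! = 133496/362880 = 0.367879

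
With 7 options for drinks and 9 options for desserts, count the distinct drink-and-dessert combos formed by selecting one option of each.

By the multiplication principle: 7 x 9.

Final answer: 63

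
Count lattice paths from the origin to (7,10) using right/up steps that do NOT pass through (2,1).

Total paths to (7,10): C(17,10) = 19448.
Paths through (2,1): C(3,1) x C(14,9) = 6006.
Avoiding (2,1): 19448 - 6006.

Final answer: 13442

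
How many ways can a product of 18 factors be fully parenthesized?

This is counted by the nth Catalan number C_n. Here n = 18 - 1 = 17.
C_n = C(2n,n)/(n+1), so C_{17} = C(34,17)/18 = 2333606220/18.

Final answer: C_{17} = 129644790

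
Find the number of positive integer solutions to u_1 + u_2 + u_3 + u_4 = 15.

Substitute u'_i = u_i - 1 (so u'_i >= 0). Then sum u'_i = 15 - 4 = 11.
Stars and bars: C(11+4-1, 4-1) = C(14,3).

Final answer: C(14,3) = 364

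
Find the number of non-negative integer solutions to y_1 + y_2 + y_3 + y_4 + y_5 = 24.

Stars and bars with 24 stars and 4 bars:
C(24+5-1, 5-1) = C(28,4).

Final answer: C(28,4) = 20475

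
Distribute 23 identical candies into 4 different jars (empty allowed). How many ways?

Stars and bars: C(n+k-1, k-1) = C(26,3).

Final answer: C(26,3) = 2600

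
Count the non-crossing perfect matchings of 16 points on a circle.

This is a standard Catalan-number count: the answer is C_n. Here n = 16/2 = 8.
C_n = C(2n,n) - C(2n,n+1), so C_{8} = C(16,8) - C(16,9) = 12870 - 11440.

Final answer: C_{8} = 1430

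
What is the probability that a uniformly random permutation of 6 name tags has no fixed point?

Derangements satisfy D(n) = (n-1)(D(n-1) + D(n-2)), starting from D(0)=1, D(1)=0.
Building up: D(2)=1, D(3)=2, D(4)=9, D(5)=44, D(6)=265.
Total arrangements: 6! = 720.
Probability = D(6)/6! = 53/144.

Final answer: D(6)/6! = 265/720 = 0.368056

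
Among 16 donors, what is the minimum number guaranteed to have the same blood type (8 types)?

There are 8 possible values for blood type (8 types). With 16 donors and 8 categories, by pigeonhole: ceiling(16/8).

Final answer: 2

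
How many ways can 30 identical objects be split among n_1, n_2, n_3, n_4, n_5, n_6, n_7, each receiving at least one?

Substitute n'_i = n_i - 1 (so n'_i >= 0). Then sum n'_i = 30 - 7 = 23.
Stars and bars: C(23+7-1, 7-1) = C(29,6).

Final answer: C(29,6) = 475020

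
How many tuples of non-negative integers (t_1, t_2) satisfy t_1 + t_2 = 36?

Stars and bars with 36 stars and 1 bars:
C(36+2-1, 2-1) = C(37,1).

Final answer: C(37,1) = 37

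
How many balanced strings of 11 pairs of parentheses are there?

The structures are counted by the Catalan number C_n. Here n = 11 (pairs).
Using C_0 = 1 and C_(k+1) = C_k x 2(2k+1)/(k+2), build up term by term: C_1=1, C_2=2, C_3=5, C_4=14, C_5=42, C_6=132, C_7=429, C_8=1430, C_9=4862, C_10=16796, C_11=58786.

Final answer: C_{11} = 58786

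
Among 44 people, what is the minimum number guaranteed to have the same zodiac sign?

There are 12 possible values for zodiac sign. With 44 people and 12 categories, by pigeonhole: ceiling(44/12).

Final answer: 4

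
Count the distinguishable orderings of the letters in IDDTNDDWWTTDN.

Letters (D:5, I:1, N:2, T:3, W:2). Total letters: 13.
Permutations = 13!/(5! x 3! x 2! x 2!).

Final answer: 2162160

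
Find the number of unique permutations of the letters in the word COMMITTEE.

Letters (C:1, E:2, I:1, M:2, O:1, T:2). Total letters: 9.
Permutations = 9!/(2! x 2! x 2!).

Final answer: 45360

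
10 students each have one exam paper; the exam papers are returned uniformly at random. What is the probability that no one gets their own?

Derangements satisfy D(n) = (n-1)(D(n-1) + D(n-2)), starting from D(0)=1, D(1)=0.
Building up: D(2)=1, D(3)=2, D(4)=9, D(5)=44, D(6)=265, D(7)=1854, D(8)=14833, D(9)=133496, D(10)=1334961.
Total arrangements: 10! = 3628800.
Probability = D(10)/10! = 16481/44800.

Final answer: D(10)/10! = 1334961/3628800 = 0.367879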